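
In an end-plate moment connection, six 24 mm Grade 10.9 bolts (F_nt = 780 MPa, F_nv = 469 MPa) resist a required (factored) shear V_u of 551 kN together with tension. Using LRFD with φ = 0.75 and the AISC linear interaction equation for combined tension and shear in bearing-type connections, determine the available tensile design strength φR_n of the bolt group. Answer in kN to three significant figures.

1150 kN

A_b = π·24²/4 = 452.4 mm²; f_rv = 551 × 1000 / (6 × 452.4) = 203 MPa.
F'_nt = 1.3 F_nt − (F_nt / φF_nv) f_rv = 1.3·780 − (780/(0.75·469))·203 = 563.9 MPa, capped at F_nt → F'_nt = 563.9 MPa.
R_n = F'_nt · A_b · n = 563.9 × 452.4 × 6 / 1000 = 1531 kN.
Design strength φR_n = 0.75 × 1531 = 1150 kN.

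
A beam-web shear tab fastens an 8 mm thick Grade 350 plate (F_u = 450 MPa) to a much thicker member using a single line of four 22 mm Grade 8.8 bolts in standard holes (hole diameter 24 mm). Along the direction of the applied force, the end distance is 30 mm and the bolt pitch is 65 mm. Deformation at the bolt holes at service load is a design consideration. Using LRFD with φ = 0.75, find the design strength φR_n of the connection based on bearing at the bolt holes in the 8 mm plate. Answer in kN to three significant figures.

Per bolt r_n = 1.2 l_c t F_u ≤ 2.4 d t F_u; upper limit = 2.4 × 22 × 8 × 450 / 1000 = 190.1 kN.
Edge bolt: l_c = 30 − 24/2 = 18 mm → 1.2 × 18 × 8 × 450 / 1000 = 77.76 → r_n = 77.76 kN.
Interior bolts: l_c = 65 − 24 = 41 mm → 1.2 × 41 × 8 × 450 / 1000 = 177.1 → r_n = 177.1 kN.
R_n = 1 × 77.76 + 3 × 177.1 = 609.1 kN.
Design strength φR_n = 0.75 × 609.1 = 457 kN.

457 kN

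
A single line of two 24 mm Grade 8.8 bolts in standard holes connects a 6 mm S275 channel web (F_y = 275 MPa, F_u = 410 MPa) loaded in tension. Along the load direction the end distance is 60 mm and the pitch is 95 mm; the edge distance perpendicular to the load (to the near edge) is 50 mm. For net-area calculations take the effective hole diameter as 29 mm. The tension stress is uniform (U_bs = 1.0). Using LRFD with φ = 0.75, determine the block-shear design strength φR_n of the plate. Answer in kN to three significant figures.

Shear plane L_v = 60 + 1·95 = 155 mm; A_gv = 155 × 6 = 930 mm².
A_nv = (155 − 1.5·29) × 6 = 669 mm².
A_nt = (50 − 0.5·29) × 6 = 213 mm².
0.6 F_u A_nv = 164.6 kN; 0.6 F_y A_gv = 153.5 kN → shear yielding governs the shear term.
R_n = 153.5 + 1.0 × 410 × 213 / 1000 = 240.8 kN.
Design strength φR_n = 0.75 × 240.8 = 181 kN.

181 kN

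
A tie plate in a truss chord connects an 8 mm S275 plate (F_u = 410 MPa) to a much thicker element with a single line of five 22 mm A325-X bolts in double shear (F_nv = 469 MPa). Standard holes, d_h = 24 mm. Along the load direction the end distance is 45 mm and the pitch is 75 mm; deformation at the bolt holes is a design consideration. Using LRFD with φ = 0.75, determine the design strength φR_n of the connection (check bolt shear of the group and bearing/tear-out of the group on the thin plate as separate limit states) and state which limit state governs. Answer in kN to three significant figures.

617 kN (bearing governs)

Bolt shear: A_b = π·22²/4 = 380.1 mm²; R_n = 469 × 380.1 × 5 × 2 / 1000 = 1783 kN → 0.75 × 1783 = 1340 kN.
Bearing (1.2 l_c t F_u ≤ 2.4 d t F_u): upper limit = 2.4·22·8·410 / 1000 = 173.2 kN.
  Edge l_c = 45 − 24/2 = 33 → r_n = 129.9 kN; interior l_c = 75 − 24 = 51 → r_n = 173.2 kN.
  R_n,bearing = 1·129.9 + 4·173.2 = 822.6 kN → 0.75 × 822.6 = 617 kN.
Bearing governs: 617 kN.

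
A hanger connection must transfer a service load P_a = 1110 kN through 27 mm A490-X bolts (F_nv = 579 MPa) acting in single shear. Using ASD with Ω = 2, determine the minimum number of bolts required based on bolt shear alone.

A_b = π·27²/4 = 572.6 mm².
Per-bolt allowable strength R_n/Ω = 579 × 572.6 × 1 / 1000 / 2 = 165.8 kN.
n ≥ 1110 / 165.8 = 6.697 → use 7 bolts.

7 bolts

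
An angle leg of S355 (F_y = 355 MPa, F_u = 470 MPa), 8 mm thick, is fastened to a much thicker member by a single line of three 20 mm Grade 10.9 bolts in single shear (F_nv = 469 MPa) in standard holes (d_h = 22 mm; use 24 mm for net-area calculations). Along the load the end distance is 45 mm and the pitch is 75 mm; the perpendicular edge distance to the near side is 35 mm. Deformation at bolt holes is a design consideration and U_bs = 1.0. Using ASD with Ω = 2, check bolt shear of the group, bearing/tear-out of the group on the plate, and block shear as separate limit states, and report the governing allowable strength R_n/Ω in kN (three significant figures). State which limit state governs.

196 kN (block shear governs)

Bolt shear: A_b = π·20²/4 = 314.2 mm²; R_n = 469 × 314.2 × 3 × 1 / 1000 = 442 kN → 442 / 2 = 221 kN.
Bearing: edge l_c = 34, r_n = 153.4 kN; interior l_c = 53, r_n = 180.5 kN; R_n = 153.4 + 2·180.5 = 514.4 kN → 257 kN.
Block shear: A_gv = 1560, A_nv = 1080, A_nt = 184 mm²; R_n = min(0.6F_uA_nv, 0.6F_yA_gv) + U_bs·F_u·A_nt = 391 kN → 196 kN.
Block shear governs: 196 kN.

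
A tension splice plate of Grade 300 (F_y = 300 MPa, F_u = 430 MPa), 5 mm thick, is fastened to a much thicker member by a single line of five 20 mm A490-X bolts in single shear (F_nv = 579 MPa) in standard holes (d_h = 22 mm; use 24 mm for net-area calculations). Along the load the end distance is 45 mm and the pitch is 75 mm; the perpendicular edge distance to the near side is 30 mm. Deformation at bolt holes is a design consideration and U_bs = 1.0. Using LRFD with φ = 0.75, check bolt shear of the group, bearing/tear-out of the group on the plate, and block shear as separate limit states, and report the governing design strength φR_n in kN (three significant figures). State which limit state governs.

Bolt shear: A_b = π·20²/4 = 314.2 mm²; R_n = 579 × 314.2 × 5 × 1 / 1000 = 909.5 kN → 0.75 × 909.5 = 682 kN.
Bearing: edge l_c = 34, r_n = 87.72 kN; interior l_c = 53, r_n = 103.2 kN; R_n = 87.72 + 4·103.2 = 500.5 kN → 375 kN.
Block shear: A_gv = 1725, A_nv = 1185, A_nt = 90 mm²; R_n = min(0.6F_uA_nv, 0.6F_yA_gv) + U_bs·F_u·A_nt = 344.4 kN → 258 kN.
Block shear governs: 258 kN.

258 kN (block shear governs)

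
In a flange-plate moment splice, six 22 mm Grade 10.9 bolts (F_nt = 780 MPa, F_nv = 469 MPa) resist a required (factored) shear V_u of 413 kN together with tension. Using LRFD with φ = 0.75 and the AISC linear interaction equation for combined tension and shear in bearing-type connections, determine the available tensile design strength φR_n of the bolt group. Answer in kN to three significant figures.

A_b = π·22²/4 = 380.1 mm²; f_rv = 413 × 1000 / (6 × 380.1) = 181.1 MPa.
F'_nt = 1.3 F_nt − (F_nt / φF_nv) f_rv = 1.3·780 − (780/(0.75·469))·181.1 = 612.5 MPa, capped at F_nt → F'_nt = 612.5 MPa.
R_n = F'_nt · A_b · n = 612.5 × 380.1 × 6 / 1000 = 1397 kN.
Design strength φR_n = 0.75 × 1397 = 1050 kN.

1050 kN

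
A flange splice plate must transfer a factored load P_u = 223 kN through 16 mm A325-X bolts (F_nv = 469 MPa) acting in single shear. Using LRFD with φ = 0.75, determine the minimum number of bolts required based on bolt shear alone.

A_b = π·16²/4 = 201.1 mm².
Per-bolt design strength φR_n = 0.75 × 469 × 201.1 × 1 / 1000 = 70.72 kN.
n ≥ 223 / 70.72 = 3.153 → use 4 bolts.

4 bolts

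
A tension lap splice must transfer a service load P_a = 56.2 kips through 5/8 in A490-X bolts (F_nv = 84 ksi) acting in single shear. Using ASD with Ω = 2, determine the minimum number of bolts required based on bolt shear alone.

A_b = π·0.625²/4 = 0.3068 in².
Per-bolt allowable strength R_n/Ω = 84 × 0.3068 × 1 / 2 = 12.89 kips.
n ≥ 56.2 / 12.89 = 4.362 → use 5 bolts.

5 bolts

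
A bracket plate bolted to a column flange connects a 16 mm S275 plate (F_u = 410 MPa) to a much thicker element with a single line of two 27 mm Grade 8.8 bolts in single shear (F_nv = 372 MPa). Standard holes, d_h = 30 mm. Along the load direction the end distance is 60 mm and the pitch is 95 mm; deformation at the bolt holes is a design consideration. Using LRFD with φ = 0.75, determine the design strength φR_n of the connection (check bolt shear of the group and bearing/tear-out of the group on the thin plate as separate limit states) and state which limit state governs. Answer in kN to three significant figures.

319 kN (bolt shear governs)

Bolt shear: A_b = π·27²/4 = 572.6 mm²; R_n = 372 × 572.6 × 2 × 1 / 1000 = 426 kN → 0.75 × 426 = 319 kN.
Bearing (1.2 l_c t F_u ≤ 2.4 d t F_u): upper limit = 2.4·27·16·410 / 1000 = 425.1 kN.
  Edge l_c = 60 − 30/2 = 45 → r_n = 354.2 kN; interior l_c = 95 − 30 = 65 → r_n = 425.1 kN.
  R_n,bearing = 1·354.2 + 1·425.1 = 779.3 kN → 0.75 × 779.3 = 584 kN.
Bolt shear governs: 319 kN.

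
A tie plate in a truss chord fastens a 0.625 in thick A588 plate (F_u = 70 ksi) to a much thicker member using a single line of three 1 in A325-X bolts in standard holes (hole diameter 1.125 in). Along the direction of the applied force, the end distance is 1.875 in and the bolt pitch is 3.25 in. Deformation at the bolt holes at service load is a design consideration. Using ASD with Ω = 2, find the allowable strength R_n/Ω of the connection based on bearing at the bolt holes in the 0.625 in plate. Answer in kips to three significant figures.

Per bolt r_n = 1.2 l_c t F_u ≤ 2.4 d t F_u; upper limit = 2.4 × 1 × 0.625 × 70 = 105 kips.
Edge bolt: l_c = 1.875 − 1.125/2 = 1.312 in → 1.2 × 1.312 × 0.625 × 70 = 68.91 → r_n = 68.91 kips.
Interior bolts: l_c = 3.25 − 1.125 = 2.125 in → 1.2 × 2.125 × 0.625 × 70 = 111.6 → r_n = 105 kips.
R_n = 1 × 68.91 + 2 × 105 = 278.9 kips.
Allowable strength R_n/Ω = 278.9 / 2 = 139 kips.

139 kips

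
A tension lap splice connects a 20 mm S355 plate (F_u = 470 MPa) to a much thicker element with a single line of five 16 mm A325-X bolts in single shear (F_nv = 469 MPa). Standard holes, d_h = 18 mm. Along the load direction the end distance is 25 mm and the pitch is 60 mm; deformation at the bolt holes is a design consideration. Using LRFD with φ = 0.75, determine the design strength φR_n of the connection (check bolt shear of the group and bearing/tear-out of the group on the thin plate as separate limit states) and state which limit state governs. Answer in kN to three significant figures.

354 kN (bolt shear governs)

Bolt shear: A_b = π·16²/4 = 201.1 mm²; R_n = 469 × 201.1 × 5 × 1 / 1000 = 471.5 kN → 0.75 × 471.5 = 354 kN.
Bearing (1.2 l_c t F_u ≤ 2.4 d t F_u): upper limit = 2.4·16·20·470 / 1000 = 361 kN.
  Edge l_c = 25 − 18/2 = 16 → r_n = 180.5 kN; interior l_c = 60 − 18 = 42 → r_n = 361 kN.
  R_n,bearing = 1·180.5 + 4·361 = 1624 kN → 0.75 × 1624 = 1220 kN.
Bolt shear governs: 354 kN.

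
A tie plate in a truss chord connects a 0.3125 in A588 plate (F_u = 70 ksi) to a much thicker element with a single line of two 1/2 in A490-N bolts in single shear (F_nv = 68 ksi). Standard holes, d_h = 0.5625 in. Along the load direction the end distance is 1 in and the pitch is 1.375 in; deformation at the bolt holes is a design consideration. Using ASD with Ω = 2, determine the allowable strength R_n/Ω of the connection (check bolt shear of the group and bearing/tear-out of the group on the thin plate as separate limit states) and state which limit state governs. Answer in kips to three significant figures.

Bolt shear: A_b = π·0.5²/4 = 0.1963 in²; R_n = 68 × 0.1963 × 2 × 1 = 26.7 kips → 26.7 / 2 = 13.4 kips.
Bearing (1.2 l_c t F_u ≤ 2.4 d t F_u): upper limit = 2.4·0.5·0.3125·70 = 26.25 kips.
  Edge l_c = 1 − 0.5625/2 = 0.7188 → r_n = 18.87 kips; interior l_c = 1.375 − 0.5625 = 0.8125 → r_n = 21.33 kips.
  R_n,bearing = 1·18.87 + 1·21.33 = 40.2 kips → 40.2 / 2 = 20.1 kips.
Bolt shear governs: 13.4 kips.

13.4 kips (bolt shear governs)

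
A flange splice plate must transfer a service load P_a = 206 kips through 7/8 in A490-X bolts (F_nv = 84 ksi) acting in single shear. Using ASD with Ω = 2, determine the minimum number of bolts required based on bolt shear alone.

A_b = π·0.875²/4 = 0.6013 in².
Per-bolt allowable strength R_n/Ω = 84 × 0.6013 × 1 / 2 = 25.26 kips.
n ≥ 206 / 25.26 = 8.157 → use 9 bolts.

9 bolts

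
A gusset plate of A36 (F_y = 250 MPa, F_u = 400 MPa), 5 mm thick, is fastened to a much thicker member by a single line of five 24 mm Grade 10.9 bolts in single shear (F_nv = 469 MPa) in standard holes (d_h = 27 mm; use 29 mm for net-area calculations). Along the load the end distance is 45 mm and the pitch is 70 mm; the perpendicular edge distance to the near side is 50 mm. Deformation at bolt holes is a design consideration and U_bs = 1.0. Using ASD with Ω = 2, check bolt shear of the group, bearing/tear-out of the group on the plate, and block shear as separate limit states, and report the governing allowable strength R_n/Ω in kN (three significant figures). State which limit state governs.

Bolt shear: A_b = π·24²/4 = 452.4 mm²; R_n = 469 × 452.4 × 5 × 1 / 1000 = 1061 kN → 1061 / 2 = 530 kN.
Bearing: edge l_c = 31.5, r_n = 75.6 kN; interior l_c = 43, r_n = 103.2 kN; R_n = 75.6 + 4·103.2 = 488.4 kN → 244 kN.
Block shear: A_gv = 1625, A_nv = 972.5, A_nt = 177.5 mm²; R_n = min(0.6F_uA_nv, 0.6F_yA_gv) + U_bs·F_u·A_nt = 304.4 kN → 152 kN.
Block shear governs: 152 kN.

152 kN (block shear governs)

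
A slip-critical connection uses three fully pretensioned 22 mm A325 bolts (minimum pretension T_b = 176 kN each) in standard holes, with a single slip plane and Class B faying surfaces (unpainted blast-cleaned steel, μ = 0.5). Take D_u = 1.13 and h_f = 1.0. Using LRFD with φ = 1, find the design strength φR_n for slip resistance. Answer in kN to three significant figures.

R_n = μ · D_u · h_f · T_b · n_s · n_b = 0.5 × 1.13 × 1.0 × 176 × 1 × 3 = 298.3 kN.
Design strength φR_n = 1 × 298.3 = 298 kN.

298 kN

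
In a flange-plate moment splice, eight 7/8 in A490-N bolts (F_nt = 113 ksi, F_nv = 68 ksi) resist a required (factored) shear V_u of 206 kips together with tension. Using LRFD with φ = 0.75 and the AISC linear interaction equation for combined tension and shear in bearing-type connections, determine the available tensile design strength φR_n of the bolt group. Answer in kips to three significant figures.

188 kips

A_b = π·0.875²/4 = 0.6013 in²; f_rv = 206 / (8 × 0.6013) = 42.82 ksi.
F'_nt = 1.3 F_nt − (F_nt / φF_nv) f_rv = 1.3·113 − (113/(0.75·68))·42.82 = 52.02 ksi, capped at F_nt → F'_nt = 52.02 ksi.
R_n = F'_nt · A_b · n = 52.02 × 0.6013 × 8 = 250.2 kips.
Design strength φR_n = 0.75 × 250.2 = 188 kips.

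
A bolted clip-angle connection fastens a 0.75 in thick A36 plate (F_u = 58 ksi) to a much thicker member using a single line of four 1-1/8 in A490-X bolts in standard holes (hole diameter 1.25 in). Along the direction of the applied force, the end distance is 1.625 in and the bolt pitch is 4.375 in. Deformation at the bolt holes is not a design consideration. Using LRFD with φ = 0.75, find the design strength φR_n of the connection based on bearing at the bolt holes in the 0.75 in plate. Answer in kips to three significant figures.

Per bolt r_n = 1.5 l_c t F_u ≤ 3.0 d t F_u; upper limit = 3.0 × 1.125 × 0.75 × 58 = 146.8 kips.
Edge bolt: l_c = 1.625 − 1.25/2 = 1 in → 1.5 × 1 × 0.75 × 58 = 65.25 → r_n = 65.25 kips.
Interior bolts: l_c = 4.375 − 1.25 = 3.125 in → 1.5 × 3.125 × 0.75 × 58 = 203.9 → r_n = 146.8 kips.
R_n = 1 × 65.25 + 3 × 146.8 = 505.7 kips.
Design strength φR_n = 0.75 × 505.7 = 379 kips.

379 kips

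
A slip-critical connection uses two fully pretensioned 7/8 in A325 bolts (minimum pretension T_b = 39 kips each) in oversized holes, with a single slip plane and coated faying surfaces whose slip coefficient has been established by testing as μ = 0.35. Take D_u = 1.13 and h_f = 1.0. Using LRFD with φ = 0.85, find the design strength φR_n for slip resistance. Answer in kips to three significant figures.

26.2 kips

R_n = μ · D_u · h_f · T_b · n_s · n_b = 0.35 × 1.13 × 1.0 × 39 × 1 × 2 = 30.85 kips.
Design strength φR_n = 0.85 × 30.85 = 26.2 kips.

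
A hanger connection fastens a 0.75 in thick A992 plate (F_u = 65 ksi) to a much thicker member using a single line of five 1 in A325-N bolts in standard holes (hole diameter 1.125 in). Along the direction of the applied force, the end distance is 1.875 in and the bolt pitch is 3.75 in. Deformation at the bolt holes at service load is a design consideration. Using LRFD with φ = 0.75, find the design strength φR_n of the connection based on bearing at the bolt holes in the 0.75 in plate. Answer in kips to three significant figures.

Per bolt r_n = 1.2 l_c t F_u ≤ 2.4 d t F_u; upper limit = 2.4 × 1 × 0.75 × 65 = 117 kips.
Edge bolt: l_c = 1.875 − 1.125/2 = 1.312 in → 1.2 × 1.312 × 0.75 × 65 = 76.78 → r_n = 76.78 kips.
Interior bolts: l_c = 3.75 − 1.125 = 2.625 in → 1.2 × 2.625 × 0.75 × 65 = 153.6 → r_n = 117 kips.
R_n = 1 × 76.78 + 4 × 117 = 544.8 kips.
Design strength φR_n = 0.75 × 544.8 = 409 kips.

409 kips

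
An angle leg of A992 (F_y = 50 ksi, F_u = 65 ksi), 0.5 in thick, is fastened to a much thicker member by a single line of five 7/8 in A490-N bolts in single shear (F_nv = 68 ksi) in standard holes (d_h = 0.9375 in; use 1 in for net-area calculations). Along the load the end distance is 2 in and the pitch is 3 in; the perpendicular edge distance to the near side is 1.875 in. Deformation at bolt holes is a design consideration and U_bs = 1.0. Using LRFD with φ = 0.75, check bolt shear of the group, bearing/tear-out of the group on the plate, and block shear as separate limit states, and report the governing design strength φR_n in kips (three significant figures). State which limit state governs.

153 kips (bolt shear governs)

Bolt shear: A_b = π·0.875²/4 = 0.6013 in²; R_n = 68 × 0.6013 × 5 × 1 = 204.4 kips → 0.75 × 204.4 = 153 kips.
Bearing: edge l_c = 1.531, r_n = 59.72 kips; interior l_c = 2.062, r_n = 68.25 kips; R_n = 59.72 + 4·68.25 = 332.7 kips → 250 kips.
Block shear: A_gv = 7, A_nv = 4.75, A_nt = 0.6875 in²; R_n = min(0.6F_uA_nv, 0.6F_yA_gv) + U_bs·F_u·A_nt = 229.9 kips → 172 kips.
Bolt shear governs: 153 kips.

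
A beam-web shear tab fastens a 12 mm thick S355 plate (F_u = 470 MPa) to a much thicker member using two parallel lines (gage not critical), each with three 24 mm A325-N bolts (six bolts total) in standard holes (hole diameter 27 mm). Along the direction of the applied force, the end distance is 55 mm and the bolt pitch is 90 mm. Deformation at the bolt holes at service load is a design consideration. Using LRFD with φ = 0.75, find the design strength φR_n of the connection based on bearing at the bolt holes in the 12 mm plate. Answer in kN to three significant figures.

1400 kN

Per bolt r_n = 1.2 l_c t F_u ≤ 2.4 d t F_u; upper limit = 2.4 × 24 × 12 × 470 / 1000 = 324.9 kN.
Edge bolt: l_c = 55 − 27/2 = 41.5 mm → 1.2 × 41.5 × 12 × 470 / 1000 = 280.9 → r_n = 280.9 kN.
Interior bolts: l_c = 90 − 27 = 63 mm → 1.2 × 63 × 12 × 470 / 1000 = 426.4 → r_n = 324.9 kN.
R_n = 2 × 280.9 + 4 × 324.9 = 1861 kN.
Design strength φR_n = 0.75 × 1861 = 1400 kN.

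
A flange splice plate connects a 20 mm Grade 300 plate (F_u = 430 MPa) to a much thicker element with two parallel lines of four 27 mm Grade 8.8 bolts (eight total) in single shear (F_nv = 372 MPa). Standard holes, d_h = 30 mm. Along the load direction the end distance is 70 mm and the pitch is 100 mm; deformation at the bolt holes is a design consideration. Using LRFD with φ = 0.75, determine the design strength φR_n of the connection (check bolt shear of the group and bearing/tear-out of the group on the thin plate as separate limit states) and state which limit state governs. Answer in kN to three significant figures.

Bolt shear: A_b = π·27²/4 = 572.6 mm²; R_n = 372 × 572.6 × 8 × 1 / 1000 = 1704 kN → 0.75 × 1704 = 1280 kN.
Bearing (1.2 l_c t F_u ≤ 2.4 d t F_u): upper limit = 2.4·27·20·430 / 1000 = 557.3 kN.
  Edge l_c = 70 − 30/2 = 55 → r_n = 557.3 kN; interior l_c = 100 − 30 = 70 → r_n = 557.3 kN.
  R_n,bearing = 2·557.3 + 6·557.3 = 4458 kN → 0.75 × 4458 = 3340 kN.
Bolt shear governs: 1280 kN.

1280 kN (bolt shear governs)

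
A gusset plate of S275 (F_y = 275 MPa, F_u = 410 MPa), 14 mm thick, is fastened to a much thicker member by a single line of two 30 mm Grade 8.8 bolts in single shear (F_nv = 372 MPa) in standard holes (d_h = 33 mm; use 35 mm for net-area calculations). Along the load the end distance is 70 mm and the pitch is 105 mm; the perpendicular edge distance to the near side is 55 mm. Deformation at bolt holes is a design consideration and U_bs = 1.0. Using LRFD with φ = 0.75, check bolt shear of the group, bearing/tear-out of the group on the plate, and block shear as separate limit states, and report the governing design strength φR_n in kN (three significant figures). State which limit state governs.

394 kN (bolt shear governs)

Bolt shear: A_b = π·30²/4 = 706.9 mm²; R_n = 372 × 706.9 × 2 × 1 / 1000 = 525.9 kN → 0.75 × 525.9 = 394 kN.
Bearing: edge l_c = 53.5, r_n = 368.5 kN; interior l_c = 72, r_n = 413.3 kN; R_n = 368.5 + 1·413.3 = 781.8 kN → 586 kN.
Block shear: A_gv = 2450, A_nv = 1715, A_nt = 525 mm²; R_n = min(0.6F_uA_nv, 0.6F_yA_gv) + U_bs·F_u·A_nt = 619.5 kN → 465 kN.
Bolt shear governs: 394 kN.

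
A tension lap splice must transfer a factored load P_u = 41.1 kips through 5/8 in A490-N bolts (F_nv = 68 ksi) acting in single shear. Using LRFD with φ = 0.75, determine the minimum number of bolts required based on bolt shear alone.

3 bolts

A_b = π·0.625²/4 = 0.3068 in².
Per-bolt design strength φR_n = 0.75 × 68 × 0.3068 × 1 = 15.65 kips.
n ≥ 41.1 / 15.65 = 2.627 → use 3 bolts.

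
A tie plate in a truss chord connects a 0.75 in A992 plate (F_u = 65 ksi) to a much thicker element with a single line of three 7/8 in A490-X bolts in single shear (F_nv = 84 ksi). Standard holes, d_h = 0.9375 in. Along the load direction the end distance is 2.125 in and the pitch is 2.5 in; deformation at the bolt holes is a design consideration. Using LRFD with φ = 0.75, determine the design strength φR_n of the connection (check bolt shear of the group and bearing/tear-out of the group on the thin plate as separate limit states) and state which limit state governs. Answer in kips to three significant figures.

Bolt shear: A_b = π·0.875²/4 = 0.6013 in²; R_n = 84 × 0.6013 × 3 × 1 = 151.5 kips → 0.75 × 151.5 = 114 kips.
Bearing (1.2 l_c t F_u ≤ 2.4 d t F_u): upper limit = 2.4·0.875·0.75·65 = 102.4 kips.
  Edge l_c = 2.125 − 0.9375/2 = 1.656 → r_n = 96.89 kips; interior l_c = 2.5 − 0.9375 = 1.562 → r_n = 91.41 kips.
  R_n,bearing = 1·96.89 + 2·91.41 = 279.7 kips → 0.75 × 279.7 = 210 kips.
Bolt shear governs: 114 kips.

114 kips (bolt shear governs)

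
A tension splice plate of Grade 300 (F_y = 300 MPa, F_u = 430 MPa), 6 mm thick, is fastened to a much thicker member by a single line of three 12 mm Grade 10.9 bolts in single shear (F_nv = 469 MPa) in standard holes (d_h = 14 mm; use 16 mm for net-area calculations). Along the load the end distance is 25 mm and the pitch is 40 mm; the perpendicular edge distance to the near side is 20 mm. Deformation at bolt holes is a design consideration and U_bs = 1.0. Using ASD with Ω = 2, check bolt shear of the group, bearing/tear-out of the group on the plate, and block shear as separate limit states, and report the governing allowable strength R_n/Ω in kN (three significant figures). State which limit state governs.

Bolt shear: A_b = π·12²/4 = 113.1 mm²; R_n = 469 × 113.1 × 3 × 1 / 1000 = 159.1 kN → 159.1 / 2 = 79.6 kN.
Bearing: edge l_c = 18, r_n = 55.73 kN; interior l_c = 26, r_n = 74.3 kN; R_n = 55.73 + 2·74.3 = 204.3 kN → 102 kN.
Block shear: A_gv = 630, A_nv = 390, A_nt = 72 mm²; R_n = min(0.6F_uA_nv, 0.6F_yA_gv) + U_bs·F_u·A_nt = 131.6 kN → 65.8 kN.
Block shear governs: 65.8 kN.

65.8 kN (block shear governs)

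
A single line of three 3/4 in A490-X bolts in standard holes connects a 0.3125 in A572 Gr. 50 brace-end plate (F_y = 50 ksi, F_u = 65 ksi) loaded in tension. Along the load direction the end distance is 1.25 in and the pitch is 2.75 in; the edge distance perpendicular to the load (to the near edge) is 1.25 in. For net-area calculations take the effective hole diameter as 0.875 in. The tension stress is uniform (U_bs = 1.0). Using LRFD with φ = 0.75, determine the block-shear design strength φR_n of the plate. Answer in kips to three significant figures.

Shear plane L_v = 1.25 + 2·2.75 = 6.75 in; A_gv = 6.75 × 0.3125 = 2.109 in².
A_nv = (6.75 − 2.5·0.875) × 0.3125 = 1.426 in².
A_nt = (1.25 − 0.5·0.875) × 0.3125 = 0.2539 in².
0.6 F_u A_nv = 55.61 kips; 0.6 F_y A_gv = 63.28 kips → shear rupture governs the shear term.
R_n = 55.61 + 1.0 × 65 × 0.2539 = 72.11 kips.
Design strength φR_n = 0.75 × 72.11 = 54.1 kips.

54.1 kips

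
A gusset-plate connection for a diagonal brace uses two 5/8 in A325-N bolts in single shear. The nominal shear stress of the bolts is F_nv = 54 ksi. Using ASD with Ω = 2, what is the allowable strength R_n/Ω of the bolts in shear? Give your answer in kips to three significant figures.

16.6 kips

A_b = π × 0.625² / 4 = 0.3068 in².
R_n = F_nv · A_b · n · n_s = 54 × 0.3068 × 2 × 1 = 33.13 kips.
Allowable strength R_n/Ω = 33.13 / 2 = 16.6 kips.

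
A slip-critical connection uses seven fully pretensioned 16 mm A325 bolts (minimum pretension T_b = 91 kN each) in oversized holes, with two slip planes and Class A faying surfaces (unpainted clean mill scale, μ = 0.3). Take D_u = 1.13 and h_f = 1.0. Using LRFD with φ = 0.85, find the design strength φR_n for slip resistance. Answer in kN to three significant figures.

R_n = μ · D_u · h_f · T_b · n_s · n_b = 0.3 × 1.13 × 1.0 × 91 × 2 × 7 = 431.9 kN.
Design strength φR_n = 0.85 × 431.9 = 367 kN.

367 kN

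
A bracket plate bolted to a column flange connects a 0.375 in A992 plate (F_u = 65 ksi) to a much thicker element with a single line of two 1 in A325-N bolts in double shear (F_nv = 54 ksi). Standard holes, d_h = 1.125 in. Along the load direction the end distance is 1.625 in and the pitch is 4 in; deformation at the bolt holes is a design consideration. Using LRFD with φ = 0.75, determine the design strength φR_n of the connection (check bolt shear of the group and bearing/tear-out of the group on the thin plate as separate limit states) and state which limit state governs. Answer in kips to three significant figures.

Bolt shear: A_b = π·1²/4 = 0.7854 in²; R_n = 54 × 0.7854 × 2 × 2 = 169.6 kips → 0.75 × 169.6 = 127 kips.
Bearing (1.2 l_c t F_u ≤ 2.4 d t F_u): upper limit = 2.4·1·0.375·65 = 58.5 kips.
  Edge l_c = 1.625 − 1.125/2 = 1.062 → r_n = 31.08 kips; interior l_c = 4 − 1.125 = 2.875 → r_n = 58.5 kips.
  R_n,bearing = 1·31.08 + 1·58.5 = 89.58 kips → 0.75 × 89.58 = 67.2 kips.
Bearing governs: 67.2 kips.

67.2 kips (bearing governs)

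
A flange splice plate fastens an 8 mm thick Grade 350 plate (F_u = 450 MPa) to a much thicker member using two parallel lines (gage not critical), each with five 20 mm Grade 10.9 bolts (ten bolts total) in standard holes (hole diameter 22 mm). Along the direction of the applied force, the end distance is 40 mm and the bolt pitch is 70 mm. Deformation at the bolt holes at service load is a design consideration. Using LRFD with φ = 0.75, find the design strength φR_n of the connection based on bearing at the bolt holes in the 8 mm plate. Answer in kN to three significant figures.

Per bolt r_n = 1.2 l_c t F_u ≤ 2.4 d t F_u; upper limit = 2.4 × 20 × 8 × 450 / 1000 = 172.8 kN.
Edge bolt: l_c = 40 − 22/2 = 29 mm → 1.2 × 29 × 8 × 450 / 1000 = 125.3 → r_n = 125.3 kN.
Interior bolts: l_c = 70 − 22 = 48 mm → 1.2 × 48 × 8 × 450 / 1000 = 207.4 → r_n = 172.8 kN.
R_n = 2 × 125.3 + 8 × 172.8 = 1633 kN.
Design strength φR_n = 0.75 × 1633 = 1220 kN.

1220 kN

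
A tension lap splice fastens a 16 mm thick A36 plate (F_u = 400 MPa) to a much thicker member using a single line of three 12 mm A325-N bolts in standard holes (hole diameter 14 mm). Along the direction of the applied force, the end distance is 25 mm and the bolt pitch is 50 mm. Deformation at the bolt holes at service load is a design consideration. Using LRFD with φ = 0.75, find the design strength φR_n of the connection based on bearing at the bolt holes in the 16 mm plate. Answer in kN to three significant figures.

Per bolt r_n = 1.2 l_c t F_u ≤ 2.4 d t F_u; upper limit = 2.4 × 12 × 16 × 400 / 1000 = 184.3 kN.
Edge bolt: l_c = 25 − 14/2 = 18 mm → 1.2 × 18 × 16 × 400 / 1000 = 138.2 → r_n = 138.2 kN.
Interior bolts: l_c = 50 − 14 = 36 mm → 1.2 × 36 × 16 × 400 / 1000 = 276.5 → r_n = 184.3 kN.
R_n = 1 × 138.2 + 2 × 184.3 = 506.9 kN.
Design strength φR_n = 0.75 × 506.9 = 380 kN.

380 kN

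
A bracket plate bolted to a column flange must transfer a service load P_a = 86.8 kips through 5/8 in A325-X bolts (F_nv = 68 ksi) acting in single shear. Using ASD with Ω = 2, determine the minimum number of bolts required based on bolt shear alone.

9 bolts

A_b = π·0.625²/4 = 0.3068 in².
Per-bolt allowable strength R_n/Ω = 68 × 0.3068 × 1 / 2 = 10.43 kips.
n ≥ 86.8 / 10.43 = 8.321 → use 9 bolts.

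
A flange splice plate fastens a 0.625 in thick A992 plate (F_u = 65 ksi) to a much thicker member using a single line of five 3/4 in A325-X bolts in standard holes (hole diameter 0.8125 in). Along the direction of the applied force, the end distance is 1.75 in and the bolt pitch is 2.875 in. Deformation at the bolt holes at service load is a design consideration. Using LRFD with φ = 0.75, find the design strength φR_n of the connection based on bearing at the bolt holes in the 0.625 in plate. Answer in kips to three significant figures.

269 kips

Per bolt r_n = 1.2 l_c t F_u ≤ 2.4 d t F_u; upper limit = 2.4 × 0.75 × 0.625 × 65 = 73.12 kips.
Edge bolt: l_c = 1.75 − 0.8125/2 = 1.344 in → 1.2 × 1.344 × 0.625 × 65 = 65.51 → r_n = 65.51 kips.
Interior bolts: l_c = 2.875 − 0.8125 = 2.062 in → 1.2 × 2.062 × 0.625 × 65 = 100.5 → r_n = 73.12 kips.
R_n = 1 × 65.51 + 4 × 73.12 = 358 kips.
Design strength φR_n = 0.75 × 358 = 269 kips.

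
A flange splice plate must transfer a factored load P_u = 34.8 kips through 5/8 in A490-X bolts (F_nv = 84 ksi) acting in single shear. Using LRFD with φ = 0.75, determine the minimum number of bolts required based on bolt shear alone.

A_b = π·0.625²/4 = 0.3068 in².
Per-bolt design strength φR_n = 0.75 × 84 × 0.3068 × 1 = 19.33 kips.
n ≥ 34.8 / 19.33 = 1.8 → use 2 bolts.

2 bolts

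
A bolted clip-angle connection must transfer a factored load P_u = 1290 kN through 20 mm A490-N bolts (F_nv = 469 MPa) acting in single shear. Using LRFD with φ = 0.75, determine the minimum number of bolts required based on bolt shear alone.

12 bolts

A_b = π·20²/4 = 314.2 mm².
Per-bolt design strength φR_n = 0.75 × 469 × 314.2 × 1 / 1000 = 110.5 kN.
n ≥ 1290 / 110.5 = 11.67 → use 12 bolts.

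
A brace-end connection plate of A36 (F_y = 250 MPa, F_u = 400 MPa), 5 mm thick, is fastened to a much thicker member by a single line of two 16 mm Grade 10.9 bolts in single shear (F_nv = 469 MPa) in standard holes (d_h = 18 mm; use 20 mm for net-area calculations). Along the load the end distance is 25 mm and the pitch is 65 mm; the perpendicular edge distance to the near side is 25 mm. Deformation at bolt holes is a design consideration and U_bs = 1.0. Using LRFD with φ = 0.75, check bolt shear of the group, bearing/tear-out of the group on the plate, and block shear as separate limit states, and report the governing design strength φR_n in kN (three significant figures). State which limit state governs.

Bolt shear: A_b = π·16²/4 = 201.1 mm²; R_n = 469 × 201.1 × 2 × 1 / 1000 = 188.6 kN → 0.75 × 188.6 = 141 kN.
Bearing: edge l_c = 16, r_n = 38.4 kN; interior l_c = 47, r_n = 76.8 kN; R_n = 38.4 + 1·76.8 = 115.2 kN → 86.4 kN.
Block shear: A_gv = 450, A_nv = 300, A_nt = 75 mm²; R_n = min(0.6F_uA_nv, 0.6F_yA_gv) + U_bs·F_u·A_nt = 97.5 kN → 73.1 kN.
Block shear governs: 73.1 kN.

73.1 kN (block shear governs)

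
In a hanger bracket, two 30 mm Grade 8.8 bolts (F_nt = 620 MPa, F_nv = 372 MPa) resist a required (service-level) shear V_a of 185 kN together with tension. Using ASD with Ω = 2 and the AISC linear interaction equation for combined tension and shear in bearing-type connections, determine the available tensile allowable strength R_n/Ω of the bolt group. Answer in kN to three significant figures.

261 kN

A_b = π·30²/4 = 706.9 mm²; f_rv = 185 × 1000 / (2 × 706.9) = 130.9 MPa.
F'_nt = 1.3 F_nt − (Ω F_nt / F_nv) f_rv = 1.3·620 − (2·620/372)·130.9 = 369.8 MPa, capped at F_nt → F'_nt = 369.8 MPa.
R_n = F'_nt · A_b · n = 369.8 × 706.9 × 2 / 1000 = 522.8 kN.
Allowable strength R_n/Ω = 522.8 / 2 = 261 kN.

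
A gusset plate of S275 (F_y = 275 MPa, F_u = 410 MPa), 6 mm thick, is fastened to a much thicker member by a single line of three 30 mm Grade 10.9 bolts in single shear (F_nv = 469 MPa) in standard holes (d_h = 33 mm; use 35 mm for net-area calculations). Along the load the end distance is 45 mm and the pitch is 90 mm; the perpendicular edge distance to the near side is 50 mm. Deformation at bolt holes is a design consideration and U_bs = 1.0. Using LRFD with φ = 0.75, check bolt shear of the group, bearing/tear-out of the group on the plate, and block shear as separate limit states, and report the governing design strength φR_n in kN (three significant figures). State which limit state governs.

212 kN (block shear governs)

Bolt shear: A_b = π·30²/4 = 706.9 mm²; R_n = 469 × 706.9 × 3 × 1 / 1000 = 994.5 kN → 0.75 × 994.5 = 746 kN.
Bearing: edge l_c = 28.5, r_n = 84.13 kN; interior l_c = 57, r_n = 168.3 kN; R_n = 84.13 + 2·168.3 = 420.7 kN → 315 kN.
Block shear: A_gv = 1350, A_nv = 825, A_nt = 195 mm²; R_n = min(0.6F_uA_nv, 0.6F_yA_gv) + U_bs·F_u·A_nt = 282.9 kN → 212 kN.
Block shear governs: 212 kN.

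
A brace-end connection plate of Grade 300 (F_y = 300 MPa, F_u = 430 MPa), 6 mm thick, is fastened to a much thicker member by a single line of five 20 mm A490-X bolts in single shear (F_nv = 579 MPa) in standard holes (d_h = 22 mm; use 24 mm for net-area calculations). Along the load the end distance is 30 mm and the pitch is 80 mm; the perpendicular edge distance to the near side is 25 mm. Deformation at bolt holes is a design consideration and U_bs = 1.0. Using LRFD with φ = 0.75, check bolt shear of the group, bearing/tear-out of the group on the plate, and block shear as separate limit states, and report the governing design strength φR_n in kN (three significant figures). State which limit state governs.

Bolt shear: A_b = π·20²/4 = 314.2 mm²; R_n = 579 × 314.2 × 5 × 1 / 1000 = 909.5 kN → 0.75 × 909.5 = 682 kN.
Bearing: edge l_c = 19, r_n = 58.82 kN; interior l_c = 58, r_n = 123.8 kN; R_n = 58.82 + 4·123.8 = 554.2 kN → 416 kN.
Block shear: A_gv = 2100, A_nv = 1452, A_nt = 78 mm²; R_n = min(0.6F_uA_nv, 0.6F_yA_gv) + U_bs·F_u·A_nt = 408.2 kN → 306 kN.
Block shear governs: 306 kN.

306 kN (block shear governs)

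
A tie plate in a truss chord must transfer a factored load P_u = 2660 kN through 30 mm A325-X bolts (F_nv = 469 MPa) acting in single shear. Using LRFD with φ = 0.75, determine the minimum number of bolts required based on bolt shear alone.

A_b = π·30²/4 = 706.9 mm².
Per-bolt design strength φR_n = 0.75 × 469 × 706.9 × 1 / 1000 = 248.6 kN.
n ≥ 2660 / 248.6 = 10.7 → use 11 bolts.

11 bolts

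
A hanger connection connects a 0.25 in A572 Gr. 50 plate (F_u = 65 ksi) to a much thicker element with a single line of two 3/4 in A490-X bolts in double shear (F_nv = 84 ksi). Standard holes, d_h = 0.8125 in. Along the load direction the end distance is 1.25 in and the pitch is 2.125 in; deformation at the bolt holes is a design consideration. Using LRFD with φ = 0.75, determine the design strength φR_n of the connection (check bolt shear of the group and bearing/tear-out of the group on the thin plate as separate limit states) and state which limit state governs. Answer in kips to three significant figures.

31.5 kips (bearing governs)

Bolt shear: A_b = π·0.75²/4 = 0.4418 in²; R_n = 84 × 0.4418 × 2 × 2 = 148.4 kips → 0.75 × 148.4 = 111 kips.
Bearing (1.2 l_c t F_u ≤ 2.4 d t F_u): upper limit = 2.4·0.75·0.25·65 = 29.25 kips.
  Edge l_c = 1.25 − 0.8125/2 = 0.8438 → r_n = 16.45 kips; interior l_c = 2.125 − 0.8125 = 1.312 → r_n = 25.59 kips.
  R_n,bearing = 1·16.45 + 1·25.59 = 42.05 kips → 0.75 × 42.05 = 31.5 kips.
Bearing governs: 31.5 kips.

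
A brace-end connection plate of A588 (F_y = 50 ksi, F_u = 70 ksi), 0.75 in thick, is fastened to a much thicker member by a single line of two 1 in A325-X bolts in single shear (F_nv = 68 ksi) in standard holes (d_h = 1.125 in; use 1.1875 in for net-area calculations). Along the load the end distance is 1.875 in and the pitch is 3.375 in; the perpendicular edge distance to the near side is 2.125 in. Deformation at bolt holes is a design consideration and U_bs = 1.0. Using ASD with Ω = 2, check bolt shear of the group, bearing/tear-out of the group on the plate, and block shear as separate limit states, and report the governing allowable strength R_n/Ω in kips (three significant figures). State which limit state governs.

53.4 kips (bolt shear governs)

Bolt shear: A_b = π·1²/4 = 0.7854 in²; R_n = 68 × 0.7854 × 2 × 1 = 106.8 kips → 106.8 / 2 = 53.4 kips.
Bearing: edge l_c = 1.312, r_n = 82.69 kips; interior l_c = 2.25, r_n = 126 kips; R_n = 82.69 + 1·126 = 208.7 kips → 104 kips.
Block shear: A_gv = 3.938, A_nv = 2.602, A_nt = 1.148 in²; R_n = min(0.6F_uA_nv, 0.6F_yA_gv) + U_bs·F_u·A_nt = 189.7 kips → 94.8 kips.
Bolt shear governs: 53.4 kips.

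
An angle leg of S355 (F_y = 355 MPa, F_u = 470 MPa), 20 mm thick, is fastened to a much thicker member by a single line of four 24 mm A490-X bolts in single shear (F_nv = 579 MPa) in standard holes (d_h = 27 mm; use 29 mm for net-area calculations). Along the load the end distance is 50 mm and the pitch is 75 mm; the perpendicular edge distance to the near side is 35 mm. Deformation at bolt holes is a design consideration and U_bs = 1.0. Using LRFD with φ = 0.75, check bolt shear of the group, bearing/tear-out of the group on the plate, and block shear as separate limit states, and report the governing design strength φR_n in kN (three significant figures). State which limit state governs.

Bolt shear: A_b = π·24²/4 = 452.4 mm²; R_n = 579 × 452.4 × 4 × 1 / 1000 = 1048 kN → 0.75 × 1048 = 786 kN.
Bearing: edge l_c = 36.5, r_n = 411.7 kN; interior l_c = 48, r_n = 541.4 kN; R_n = 411.7 + 3·541.4 = 2036 kN → 1530 kN.
Block shear: A_gv = 5500, A_nv = 3470, A_nt = 410 mm²; R_n = min(0.6F_uA_nv, 0.6F_yA_gv) + U_bs·F_u·A_nt = 1171 kN → 878 kN.
Bolt shear governs: 786 kN.

786 kN (bolt shear governs)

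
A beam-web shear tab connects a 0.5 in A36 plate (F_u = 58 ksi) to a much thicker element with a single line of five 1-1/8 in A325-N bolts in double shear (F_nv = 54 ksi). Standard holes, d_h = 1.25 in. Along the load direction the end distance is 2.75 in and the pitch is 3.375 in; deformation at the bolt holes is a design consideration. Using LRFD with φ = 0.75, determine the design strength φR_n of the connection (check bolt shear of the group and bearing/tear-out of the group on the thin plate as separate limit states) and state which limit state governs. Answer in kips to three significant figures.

Bolt shear: A_b = π·1.125²/4 = 0.994 in²; R_n = 54 × 0.994 × 5 × 2 = 536.8 kips → 0.75 × 536.8 = 403 kips.
Bearing (1.2 l_c t F_u ≤ 2.4 d t F_u): upper limit = 2.4·1.125·0.5·58 = 78.3 kips.
  Edge l_c = 2.75 − 1.25/2 = 2.125 → r_n = 73.95 kips; interior l_c = 3.375 − 1.25 = 2.125 → r_n = 73.95 kips.
  R_n,bearing = 1·73.95 + 4·73.95 = 369.7 kips → 0.75 × 369.7 = 277 kips.
Bearing governs: 277 kips.

277 kips (bearing governs)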